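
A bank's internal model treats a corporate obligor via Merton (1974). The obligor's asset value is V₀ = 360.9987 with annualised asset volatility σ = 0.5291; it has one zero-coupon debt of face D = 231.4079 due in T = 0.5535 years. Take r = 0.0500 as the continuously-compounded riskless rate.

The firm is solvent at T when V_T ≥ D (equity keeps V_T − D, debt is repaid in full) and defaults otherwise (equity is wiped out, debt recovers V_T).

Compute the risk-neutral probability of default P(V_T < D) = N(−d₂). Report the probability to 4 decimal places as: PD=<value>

PD=0.1579

Equity is a call on the firm's assets struck at D = 231.4079:
d₁ = [ln(V₀/D) + (r + σ²/2)T] / (σ√T)
   = [ln(360.9987/231.4079) + (0.0500 + 0.5·0.5291²)·0.5535] / (0.5291·√0.5535)
   = [0.444692 + 0.105150] / 0.393638 = 1.396825
d₂ = d₁ − σ√T = 1.396825 − 0.393638 = 1.003187
risk-neutral PD = N(−d₂) = N(-1.003187) = 0.157885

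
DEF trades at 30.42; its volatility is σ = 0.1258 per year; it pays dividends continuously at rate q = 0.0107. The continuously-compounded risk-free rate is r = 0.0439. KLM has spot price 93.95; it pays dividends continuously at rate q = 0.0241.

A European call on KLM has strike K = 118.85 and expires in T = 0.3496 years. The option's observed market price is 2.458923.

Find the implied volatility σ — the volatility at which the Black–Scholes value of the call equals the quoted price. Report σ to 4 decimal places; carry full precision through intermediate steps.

sigma = 0.4172

At σ = 0.4172 the Black–Scholes value reproduces the quote:
σ√T = 0.4172·√0.3496 = 0.246678
d₁ = (ln(S/K) + (r−q+σ²/2)T) / (σ√T) = (ln(93.95/118.85) + (0.0439−0.0241+0.4172²/2)·0.3496) / 0.246678 = (-0.235099 + 0.037347) / 0.246678 = -0.801663
d₂ = d₁ − σ√T = -0.801663 − 0.246678 = -1.048341
e^{−rT} = 0.984770
e^{−qT} = 0.991610
N(d₁) = 0.211374,  N(d₂) = 0.147241
V = S·e^{−qT}·N(d₁) − K·e^{−rT}·N(d₂) = 19.691972 − 17.233049 = 2.458923 (equal to the quote); since ∂V/∂σ > 0 for all σ, the implied volatility is unique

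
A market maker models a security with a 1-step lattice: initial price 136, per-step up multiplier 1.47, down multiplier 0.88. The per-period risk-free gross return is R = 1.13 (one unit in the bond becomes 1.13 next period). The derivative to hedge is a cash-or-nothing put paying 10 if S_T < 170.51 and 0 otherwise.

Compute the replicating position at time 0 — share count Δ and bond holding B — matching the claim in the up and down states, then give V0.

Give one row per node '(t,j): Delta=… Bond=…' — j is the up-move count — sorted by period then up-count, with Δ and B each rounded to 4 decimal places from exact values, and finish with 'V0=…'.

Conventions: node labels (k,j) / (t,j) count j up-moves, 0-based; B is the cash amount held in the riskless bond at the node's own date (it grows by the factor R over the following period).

(0,0): Delta=-0.1246 Bond=22.0489
V0=5.0997

No-arbitrage ⇒ martingale measure with p* = (R−d)/(u−d) = 0.4237.
Expiry values: V(1,0)=10.0000, V(1,1)=0.0000
Node (0,0) S=136.0000: V=(p*·0.0000+(1−p*)·10.0000)/1.13=5.0997; Δ=(0.0000−10.0000)/(199.9200−119.6800)=-0.1246; B=V−Δ·S=22.0489
Check: Δ(0,0)·S0 + B(0,0) = 5.0997 = V0.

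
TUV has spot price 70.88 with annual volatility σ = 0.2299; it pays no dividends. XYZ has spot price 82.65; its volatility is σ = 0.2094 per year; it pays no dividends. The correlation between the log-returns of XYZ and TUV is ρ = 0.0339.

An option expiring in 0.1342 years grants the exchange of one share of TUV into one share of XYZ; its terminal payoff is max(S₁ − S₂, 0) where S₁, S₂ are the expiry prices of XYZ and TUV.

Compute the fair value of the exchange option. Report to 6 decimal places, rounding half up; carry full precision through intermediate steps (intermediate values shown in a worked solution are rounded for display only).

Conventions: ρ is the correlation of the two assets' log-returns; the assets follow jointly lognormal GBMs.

σ_eff = √(σ₁² + σ₂² − 2ρσ₁σ₂) = √(0.2094² + 0.2299² − 2·0.0339·0.2094·0.2299) = 0.305677
d₁ = (ln(S₁/S₂) + (q₂ − q₁ + σ_eff²/2)T) / (σ_eff√T) = (ln(82.65/70.88) + (0.0 − 0.0 + 0.046719)·0.1342) / 0.111980 = 1.427905
d₂ = d₁ − σ_eff√T = 1.427905 − 0.111980 = 1.315925
N(d₁) = 0.923340,  N(d₂) = 0.905900
V = S₁·e^{−q₁T}·N(d₁) − S₂·e^{−q₂T}·N(d₂) = 76.314082 − 64.210223 = 12.103860
Key observation: no risk-free rate is needed — with the second asset as numeraire the exchange option is a call on the ratio S₁/S₂, and r cancels out of the value.

exchange price = 12.103860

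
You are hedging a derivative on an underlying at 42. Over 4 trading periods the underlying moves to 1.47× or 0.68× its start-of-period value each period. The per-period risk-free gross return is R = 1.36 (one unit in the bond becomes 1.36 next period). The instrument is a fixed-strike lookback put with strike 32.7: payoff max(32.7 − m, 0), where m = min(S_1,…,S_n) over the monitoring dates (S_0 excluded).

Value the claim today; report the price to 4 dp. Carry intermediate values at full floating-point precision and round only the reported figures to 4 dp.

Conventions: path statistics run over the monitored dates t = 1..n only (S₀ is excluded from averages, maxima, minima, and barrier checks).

price = 0.2584

With p* = (R−d)/(u−d) = 0.8608, sum probability × payoff across the paths and divide by R^4.
Enumerate all 2^4 = 16 price paths (U = up ×1.47, D = down ×0.68); each path with k up-moves has probability p*^k·(1−p*)^(4−k).
DDDD: m=8.9802, payoff=23.7198, prob=0.000376
UDDD: m=19.4130, payoff=13.2870, prob=0.002324
DUDD: m=19.4130, payoff=13.2870, prob=0.002324
UUDD: m=41.9664, payoff=0.0000, prob=0.014365
DDUD: m=19.4130, payoff=13.2870, prob=0.002324
UDUD: m=41.9664, payoff=0.0000, prob=0.014365
DUUD: m=28.5600, payoff=4.1400, prob=0.014365
UUUD: m=61.7400, payoff=0.0000, prob=0.088800
DDDU: m=13.2061, payoff=19.4939, prob=0.002324
UDDU: m=28.5486, payoff=4.1514, prob=0.014365
DUDU: m=28.5486, payoff=4.1514, prob=0.014365
UUDU: m=61.7153, payoff=0.0000, prob=0.088800
DDUU: m=19.4208, payoff=13.2792, prob=0.014365
UDUU: m=41.9832, payoff=0.0000, prob=0.088800
DUUU: m=28.5600, payoff=4.1400, prob=0.088800
UUUU: m=61.7400, payoff=0.0000, prob=0.548943
Price = Σ prob·payoff / R^4 = 0.883957 / 3.421020 = 0.2584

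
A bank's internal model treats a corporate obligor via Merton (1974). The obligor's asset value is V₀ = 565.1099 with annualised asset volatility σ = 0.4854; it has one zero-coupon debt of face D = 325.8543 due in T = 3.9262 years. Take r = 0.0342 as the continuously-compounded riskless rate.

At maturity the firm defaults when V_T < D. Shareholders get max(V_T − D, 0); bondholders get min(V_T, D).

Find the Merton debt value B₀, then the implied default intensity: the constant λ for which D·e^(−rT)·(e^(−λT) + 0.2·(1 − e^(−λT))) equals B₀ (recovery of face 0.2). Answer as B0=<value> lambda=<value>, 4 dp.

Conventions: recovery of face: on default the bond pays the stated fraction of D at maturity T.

Apply the equity-as-call identities (strike 325.8543, horizon 3.9262 years):
d₁ = [ln(V₀/D) + (r + σ²/2)T] / (σ√T)
   = [ln(565.1099/325.8543) + (0.0342 + 0.5·0.4854²)·3.9262] / (0.4854·√3.9262)
   = [0.550570 + 0.596808] / 0.961803 = 1.192945
d₂ = d₁ − σ√T = 1.192945 − 0.961803 = 0.231143
N(d₁) = 0.883555,  N(d₂) = 0.591398,  e^(−rT) = 0.874349
E₀ = V₀·N(d₁) − D·e^(−rT)·N(d₂)
   = 565.1099·0.883555 − 325.8543·0.874349·0.591398 = 330.810086
B₀ = V₀ − E₀ = 565.1099 − 330.810086 = 234.299814
e^(−λT) = (B₀·e^(rT)/D − 0.2)/(1 − 0.2) = (234.2998·1.143708/325.8543 − 0.2)/0.8 = 0.77795432
λ = −ln(0.77795432)/3.9262 = 0.063952

B0=234.2998 lambda=0.0640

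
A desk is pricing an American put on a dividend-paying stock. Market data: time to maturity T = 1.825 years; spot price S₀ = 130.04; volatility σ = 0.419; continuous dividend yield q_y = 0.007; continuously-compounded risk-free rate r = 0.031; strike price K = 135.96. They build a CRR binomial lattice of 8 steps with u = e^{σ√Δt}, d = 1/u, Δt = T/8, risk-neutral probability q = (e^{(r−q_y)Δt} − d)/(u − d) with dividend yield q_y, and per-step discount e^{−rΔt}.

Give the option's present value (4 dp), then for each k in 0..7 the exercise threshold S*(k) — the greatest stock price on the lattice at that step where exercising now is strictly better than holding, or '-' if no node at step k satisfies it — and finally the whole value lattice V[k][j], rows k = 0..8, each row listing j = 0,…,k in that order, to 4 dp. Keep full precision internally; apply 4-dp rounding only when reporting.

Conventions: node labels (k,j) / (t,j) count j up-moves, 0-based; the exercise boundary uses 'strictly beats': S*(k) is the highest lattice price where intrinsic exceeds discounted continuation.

price = 29.5464
boundary = - - - 71.3408 58.4016 71.3408 87.1467 106.4545
tree:
29.5464
39.5947 18.3798
51.4654 26.4746 9.3012
64.6192 37.0434 14.6592 3.2482
77.5584 50.0152 22.6113 5.6888 0.4759
88.1508 64.6192 33.8942 9.9110 0.8937 0.0000
96.8220 77.5584 48.8133 17.1621 1.6784 0.0000 0.0000
103.9205 88.1508 64.6192 29.5055 3.1522 0.0000 0.0000 0.0000
109.7315 96.8220 77.5584 48.8133 5.9200 0.0000 0.0000 0.0000 0.0000

Δt=0.22812  u=1.22155  d=0.81863  q=0.46376  discount=0.99295
step 8 (expiry): payoffs max(K−S,0) = 109.7315 96.8220 77.5584 48.8133 5.9200 0.0000 0.0000 0.0000 0.0000
step 7: (k=7,j=0): S=32.0395, K−S=103.9205, hold=103.0135 ⇒ V=103.9205 exercise | (k=7,j=1): S=47.8092, K−S=88.1508, hold=87.2689 ⇒ V=88.1508 exercise | (k=7,j=2): S=71.3408, K−S=64.6192, hold=63.7749 ⇒ V=64.6192 exercise | (k=7,j=3): S=106.4545, K−S=29.5055, hold=28.7173 ⇒ V=29.5055 exercise | (k=7,j=4): S=158.8510, K−S=0.0000, hold=3.1522 ⇒ V=3.1522 continue | (k=7,j=5): S=237.0369, K−S=0.0000, hold=0.0000 ⇒ V=0.0000 continue | (k=7,j=6): S=353.7056, K−S=0.0000, hold=0.0000 ⇒ V=0.0000 continue | (k=7,j=7): S=527.7983, K−S=0.0000, hold=0.0000 ⇒ V=0.0000 continue  boundary S*=106.4545
step 6: (k=6,j=0): S=39.1380, K−S=96.8220, hold=95.9263 ⇒ V=96.8220 exercise | (k=6,j=1): S=58.4016, K−S=77.5584, hold=76.6935 ⇒ V=77.5584 exercise | (k=6,j=2): S=87.1467, K−S=48.8133, hold=47.9943 ⇒ V=48.8133 exercise | (k=6,j=3): S=130.0400, K−S=5.9200, hold=17.1621 ⇒ V=17.1621 continue | (k=6,j=4): S=194.0452, K−S=0.0000, hold=1.6784 ⇒ V=1.6784 continue | (k=6,j=5): S=289.5536, K−S=0.0000, hold=0.0000 ⇒ V=0.0000 continue | (k=6,j=6): S=432.0709, K−S=0.0000, hold=0.0000 ⇒ V=0.0000 continue  boundary S*=87.1467
step 5: (k=5,j=0): S=47.8092, K−S=88.1508, hold=87.2689 ⇒ V=88.1508 exercise | (k=5,j=1): S=71.3408, K−S=64.6192, hold=63.7749 ⇒ V=64.6192 exercise | (k=5,j=2): S=106.4545, K−S=29.5055, hold=33.8942 ⇒ V=33.8942 continue | (k=5,j=3): S=158.8510, K−S=0.0000, hold=9.9110 ⇒ V=9.9110 continue | (k=5,j=4): S=237.0369, K−S=0.0000, hold=0.8937 ⇒ V=0.8937 continue | (k=5,j=5): S=353.7056, K−S=0.0000, hold=0.0000 ⇒ V=0.0000 continue  boundary S*=71.3408
step 4: (k=4,j=0): S=58.4016, K−S=77.5584, hold=76.6935 ⇒ V=77.5584 exercise | (k=4,j=1): S=87.1467, K−S=48.8133, hold=50.0152 ⇒ V=50.0152 continue | (k=4,j=2): S=130.0400, K−S=5.9200, hold=22.6113 ⇒ V=22.6113 continue | (k=4,j=3): S=194.0452, K−S=0.0000, hold=5.6888 ⇒ V=5.6888 continue | (k=4,j=4): S=289.5536, K−S=0.0000, hold=0.4759 ⇒ V=0.4759 continue  boundary S*=58.4016
step 3: (k=3,j=0): S=71.3408, K−S=64.6192, hold=64.3284 ⇒ V=64.6192 exercise | (k=3,j=1): S=106.4545, K−S=29.5055, hold=37.0434 ⇒ V=37.0434 continue | (k=3,j=2): S=158.8510, K−S=0.0000, hold=14.6592 ⇒ V=14.6592 continue | (k=3,j=3): S=237.0369, K−S=0.0000, hold=3.2482 ⇒ V=3.2482 continue  boundary S*=71.3408
step 2: (k=2,j=0): S=87.1467, K−S=48.8133, hold=51.4654 ⇒ V=51.4654 continue | (k=2,j=1): S=130.0400, K−S=5.9200, hold=26.4746 ⇒ V=26.4746 continue | (k=2,j=2): S=194.0452, K−S=0.0000, hold=9.3012 ⇒ V=9.3012 continue  boundary S*=-
step 1: (k=1,j=0): S=106.4545, K−S=29.5055, hold=39.5947 ⇒ V=39.5947 continue | (k=1,j=1): S=158.8510, K−S=0.0000, hold=18.3798 ⇒ V=18.3798 continue  boundary S*=-
step 0: (k=0,j=0): S=130.0400, K−S=5.9200, hold=29.5464 ⇒ V=29.5464 continue  boundary S*=-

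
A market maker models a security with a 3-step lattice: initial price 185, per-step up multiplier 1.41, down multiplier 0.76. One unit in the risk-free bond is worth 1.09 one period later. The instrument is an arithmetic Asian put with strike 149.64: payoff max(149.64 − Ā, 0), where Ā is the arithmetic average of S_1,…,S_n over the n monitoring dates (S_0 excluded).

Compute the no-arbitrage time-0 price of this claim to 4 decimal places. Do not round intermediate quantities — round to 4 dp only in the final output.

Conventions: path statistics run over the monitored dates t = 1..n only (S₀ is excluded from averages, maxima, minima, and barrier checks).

No-arbitrage gives p* = (R−d)/(u−d) = 0.5077: enumerate every path, weight its payoff by its p*-probability, and discount by R^3.
Enumerate all 2^3 = 8 price paths (U = up ×1.41, D = down ×0.76); each path with k up-moves has probability p*^k·(1−p*)^(3−k).
DDD: Ā=109.5555, payoff=40.0845, prob=0.119319
UDD: Ā=203.2543, payoff=0.0000, prob=0.123048
DUD: Ā=163.1710, payoff=0.0000, prob=0.123048
UUD: Ā=302.7251, payoff=0.0000, prob=0.126893
DDU: Ā=132.7077, payoff=16.9323, prob=0.123048
UDU: Ā=246.2076, payoff=0.0000, prob=0.126893
DUU: Ā=206.1243, payoff=0.0000, prob=0.126893
UUU: Ā=382.4148, payoff=0.0000, prob=0.130858
Price = Σ prob·payoff / R^3 = 6.866331 / 1.295029 = 5.3021

price = 5.3021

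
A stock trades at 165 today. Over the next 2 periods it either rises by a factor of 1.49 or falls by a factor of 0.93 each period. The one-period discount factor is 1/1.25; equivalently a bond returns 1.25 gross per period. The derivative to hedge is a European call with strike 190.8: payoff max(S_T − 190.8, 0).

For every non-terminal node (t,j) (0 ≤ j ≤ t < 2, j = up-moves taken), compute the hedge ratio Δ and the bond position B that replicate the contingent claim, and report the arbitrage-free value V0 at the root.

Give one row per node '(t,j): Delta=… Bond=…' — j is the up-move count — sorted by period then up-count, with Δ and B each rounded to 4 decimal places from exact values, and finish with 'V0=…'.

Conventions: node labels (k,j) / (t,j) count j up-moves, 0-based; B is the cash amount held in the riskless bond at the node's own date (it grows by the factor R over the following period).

Under the risk-neutral measure, an up-move has probability p* = (R−d)/(u−d) = 0.5714 and values discount at R = 1.25.
At maturity the claim pays: V(2,0)=0.0000, V(2,1)=37.8405, V(2,2)=175.5165
  t=1,j=0: stock 153.4500 → up 228.6405 (V=37.8405), down 142.7085 (V=0.0000). Price 17.2985; hedge Δ=0.4404, bond B=-50.2738.
  t=1,j=1: stock 245.8500 → up 366.3165 (V=175.5165), down 228.6405 (V=37.8405). Price 93.2100; hedge Δ=1.0000, bond B=-152.6400.
  t=0,j=0: stock 165.0000 → up 245.8500 (V=93.2100), down 153.4500 (V=17.2985). Price 48.5412; hedge Δ=0.8216, bond B=-87.0150.
Verification: the root portfolio costs Δ(0,0)·S0 + B(0,0) = 48.5412, matching V0.

(0,0): Delta=0.8216 Bond=-87.0150
(1,0): Delta=0.4404 Bond=-50.2738
(1,1): Delta=1.0000 Bond=-152.6400
V0=48.5412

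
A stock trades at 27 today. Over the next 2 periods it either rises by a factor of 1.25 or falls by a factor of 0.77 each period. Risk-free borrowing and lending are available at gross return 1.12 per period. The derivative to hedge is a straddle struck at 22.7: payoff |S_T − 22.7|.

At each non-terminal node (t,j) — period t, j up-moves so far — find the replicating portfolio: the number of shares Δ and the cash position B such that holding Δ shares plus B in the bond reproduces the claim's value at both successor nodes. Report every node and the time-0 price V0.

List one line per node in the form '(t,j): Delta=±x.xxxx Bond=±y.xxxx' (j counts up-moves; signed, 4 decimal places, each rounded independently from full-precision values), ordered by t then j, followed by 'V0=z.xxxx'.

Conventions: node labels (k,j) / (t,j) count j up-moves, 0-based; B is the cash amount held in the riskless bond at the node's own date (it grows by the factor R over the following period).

Since d<R<u, set p* = (R−d)/(u−d) = 0.7292; price each node as the discounted p*-expectation of its children.
Expiry values: V(2,0)=6.6917, V(2,1)=3.2875, V(2,2)=19.4875
(1,0): S=20.7900. Δ = (V_up−V_dn)/(S_up−S_dn) = (3.2875−6.6917)/(25.9875−16.0083) = -0.3411. V = [p*·3.2875 + (1−p*)·6.6917]/1.12 = 3.7585. B = V − Δ·S = 10.8505.
(1,1): S=33.7500. Δ = (V_up−V_dn)/(S_up−S_dn) = (19.4875−3.2875)/(42.1875−25.9875) = 1.0000. V = [p*·19.4875 + (1−p*)·3.2875]/1.12 = 13.4821. B = V − Δ·S = -20.2679.
(0,0): S=27.0000. Δ = (V_up−V_dn)/(S_up−S_dn) = (13.4821−3.7585)/(33.7500−20.7900) = 0.7503. V = [p*·13.4821 + (1−p*)·3.7585]/1.12 = 9.6863. B = V − Δ·S = -10.5714.
Sanity check at the root: Δ(0,0)·S0 + B(0,0) reproduces V0 = 9.6863.

(0,0): Delta=0.7503 Bond=-10.5714
(1,0): Delta=-0.3411 Bond=10.8505
(1,1): Delta=1.0000 Bond=-20.2679
V0=9.6863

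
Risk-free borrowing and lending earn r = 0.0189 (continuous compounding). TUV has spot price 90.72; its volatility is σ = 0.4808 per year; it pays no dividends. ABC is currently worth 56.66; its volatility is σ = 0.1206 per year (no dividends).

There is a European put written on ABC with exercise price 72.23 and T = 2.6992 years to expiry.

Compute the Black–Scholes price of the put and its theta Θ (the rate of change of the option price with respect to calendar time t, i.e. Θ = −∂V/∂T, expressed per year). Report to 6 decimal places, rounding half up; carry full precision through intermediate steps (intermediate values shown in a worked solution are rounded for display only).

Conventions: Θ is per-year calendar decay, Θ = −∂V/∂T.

price = 13.068233
Θ = 0.542923

σ√T = 0.1206·√2.6992 = 0.198137
d₁ = (ln(S/K) + (r+σ²/2)T) / (σ√T) = (ln(56.66/72.23) + (0.0189+0.1206²/2)·2.6992) / 0.198137 = (-0.242787 + 0.070644) / 0.198137 = -0.868810
d₂ = d₁ − σ√T = -0.868810 − 0.198137 = -1.066946
e^{−rT} = 0.950265
N(−d₁) = 0.807524,  N(−d₂) = 0.857002
Put price V = K·e^{−rT}·N(−d₂) − S·N(−d₁) = 58.822563 − 45.754330 = 13.068233
φ(d₁) = (1/√(2π))·e^{−d₁²/2} = 0.273527
Θ = −S·φ(d₁)·σ/(2√T) + r·K·e^{−rT}·N(−d₂) = −0.568823 + 1.111746 = 0.542923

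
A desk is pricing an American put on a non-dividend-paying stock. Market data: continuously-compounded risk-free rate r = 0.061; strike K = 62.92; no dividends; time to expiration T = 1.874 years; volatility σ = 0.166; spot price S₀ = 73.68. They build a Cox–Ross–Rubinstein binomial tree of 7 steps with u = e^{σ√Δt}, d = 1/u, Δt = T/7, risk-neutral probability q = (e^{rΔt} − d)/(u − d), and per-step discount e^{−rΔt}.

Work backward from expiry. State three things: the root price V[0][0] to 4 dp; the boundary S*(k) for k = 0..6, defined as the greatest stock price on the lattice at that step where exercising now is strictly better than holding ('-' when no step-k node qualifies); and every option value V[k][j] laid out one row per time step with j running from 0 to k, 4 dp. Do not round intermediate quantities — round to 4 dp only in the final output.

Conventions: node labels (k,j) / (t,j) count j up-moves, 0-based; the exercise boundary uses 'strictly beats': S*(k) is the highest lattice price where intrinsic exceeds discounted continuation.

price = 0.9896
boundary = - - - - 52.2568 56.9436 52.2568
tree:
0.9896
1.8799 0.3580
3.4757 0.7508 0.0770
6.2149 1.5446 0.1839 0.0000
10.6632 3.0954 0.4391 0.0000 0.0000
14.9642 5.9764 1.0484 0.0000 0.0000 0.0000
18.9112 10.6632 2.5031 0.0000 0.0000 0.0000 0.0000
22.5333 14.9642 5.9764 0.0000 0.0000 0.0000 0.0000 0.0000

Δt=0.26771, u=1.08969, d=0.91769, q=0.57427, disc=e^(-rΔt)=0.98380
k=7 terminal: V=max(K-S,0) → 22.5333 14.9642 5.9764 0.0000 0.0000 0.0000 0.0000 0.0000
k=6: j=0 S=44.0088 intr=18.9112 cont=17.8920 V=18.9112[EX]; j=1 S=52.2568 intr=10.6632 cont=9.6440 V=10.6632[EX]; j=2 S=62.0506 intr=0.8694 cont=2.5031 V=2.5031[hold]; j=3 S=73.6800 intr=0.0000 cont=0.0000 V=0.0000[hold]; j=4 S=87.4889 intr=0.0000 cont=0.0000 V=0.0000[hold]; j=5 S=103.8858 intr=0.0000 cont=0.0000 V=0.0000[hold]; j=6 S=123.3558 intr=0.0000 cont=0.0000 V=0.0000[hold]  S*(6)=52.2568
k=5: j=0 S=47.9558 intr=14.9642 cont=13.9450 V=14.9642[EX]; j=1 S=56.9436 intr=5.9764 cont=5.8803 V=5.9764[EX]; j=2 S=67.6158 intr=0.0000 cont=1.0484 V=1.0484[hold]; j=3 S=80.2881 intr=0.0000 cont=0.0000 V=0.0000[hold]; j=4 S=95.3355 intr=0.0000 cont=0.0000 V=0.0000[hold]; j=5 S=113.2030 intr=0.0000 cont=0.0000 V=0.0000[hold]  S*(5)=56.9436
k=4: j=0 S=52.2568 intr=10.6632 cont=9.6440 V=10.6632[EX]; j=1 S=62.0506 intr=0.8694 cont=3.0954 V=3.0954[hold]; j=2 S=73.6800 intr=0.0000 cont=0.4391 V=0.4391[hold]; j=3 S=87.4889 intr=0.0000 cont=0.0000 V=0.0000[hold]; j=4 S=103.8858 intr=0.0000 cont=0.0000 V=0.0000[hold]  S*(4)=52.2568
k=3: j=0 S=56.9436 intr=5.9764 cont=6.2149 V=6.2149[hold]; j=1 S=67.6158 intr=0.0000 cont=1.5446 V=1.5446[hold]; j=2 S=80.2881 intr=0.0000 cont=0.1839 V=0.1839[hold]; j=3 S=95.3355 intr=0.0000 cont=0.0000 V=0.0000[hold]  S*(3)=-
k=2: j=0 S=62.0506 intr=0.8694 cont=3.4757 V=3.4757[hold]; j=1 S=73.6800 intr=0.0000 cont=0.7508 V=0.7508[hold]; j=2 S=87.4889 intr=0.0000 cont=0.0770 V=0.0770[hold]  S*(2)=-
k=1: j=0 S=67.6158 intr=0.0000 cont=1.8799 V=1.8799[hold]; j=1 S=80.2881 intr=0.0000 cont=0.3580 V=0.3580[hold]  S*(1)=-
k=0: j=0 S=73.6800 intr=0.0000 cont=0.9896 V=0.9896[hold]  S*(0)=-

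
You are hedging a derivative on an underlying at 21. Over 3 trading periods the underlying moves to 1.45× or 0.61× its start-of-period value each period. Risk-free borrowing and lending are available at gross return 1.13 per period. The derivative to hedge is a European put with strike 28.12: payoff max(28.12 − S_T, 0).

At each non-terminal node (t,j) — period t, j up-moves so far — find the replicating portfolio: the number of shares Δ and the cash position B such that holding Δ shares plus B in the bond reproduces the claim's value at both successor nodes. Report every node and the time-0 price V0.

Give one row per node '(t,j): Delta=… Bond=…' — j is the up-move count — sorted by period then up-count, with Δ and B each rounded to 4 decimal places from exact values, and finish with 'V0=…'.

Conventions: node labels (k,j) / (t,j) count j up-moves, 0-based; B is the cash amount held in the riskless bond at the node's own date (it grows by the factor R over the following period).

(0,0): Delta=-0.3892 Bond=12.5643
(1,0): Delta=-1.0000 Bond=22.0221
(1,1): Delta=-0.2311 Bond=9.3827
(2,0): Delta=-1.0000 Bond=24.8850
(2,1): Delta=-1.0000 Bond=24.8850
(2,2): Delta=-0.0320 Bond=1.8132
V0=4.3912

The replicating-portfolio and risk-neutral prices coincide; use p* = (1.13−0.61)/(1.45−0.61) = 0.6190 for the latter.
At maturity the claim pays: V(3,0)=23.3534, V(3,1)=16.7896, V(3,2)=1.1870, V(3,3)=0.0000
  t=2,j=0: stock 7.8141 → up 11.3304 (V=16.7896), down 4.7666 (V=23.3534). Price 17.0709; hedge Δ=-1.0000, bond B=24.8850.
  t=2,j=1: stock 18.5745 → up 26.9330 (V=1.1870), down 11.3304 (V=16.7896). Price 6.3105; hedge Δ=-1.0000, bond B=24.8850.
  t=2,j=2: stock 44.1525 → up 64.0211 (V=0.0000), down 26.9330 (V=1.1870). Price 0.4002; hedge Δ=-0.0320, bond B=1.8132.
  t=1,j=0: stock 12.8100 → up 18.5745 (V=6.3105), down 7.8141 (V=17.0709). Price 9.2121; hedge Δ=-1.0000, bond B=22.0221.
  t=1,j=1: stock 30.4500 → up 44.1525 (V=0.4002), down 18.5745 (V=6.3105). Price 2.3466; hedge Δ=-0.2311, bond B=9.3827.
  t=0,j=0: stock 21.0000 → up 30.4500 (V=2.3466), down 12.8100 (V=9.2121). Price 4.3912; hedge Δ=-0.3892, bond B=12.5643.
Check: Δ(0,0)·S0 + B(0,0) = 4.3912 = V0.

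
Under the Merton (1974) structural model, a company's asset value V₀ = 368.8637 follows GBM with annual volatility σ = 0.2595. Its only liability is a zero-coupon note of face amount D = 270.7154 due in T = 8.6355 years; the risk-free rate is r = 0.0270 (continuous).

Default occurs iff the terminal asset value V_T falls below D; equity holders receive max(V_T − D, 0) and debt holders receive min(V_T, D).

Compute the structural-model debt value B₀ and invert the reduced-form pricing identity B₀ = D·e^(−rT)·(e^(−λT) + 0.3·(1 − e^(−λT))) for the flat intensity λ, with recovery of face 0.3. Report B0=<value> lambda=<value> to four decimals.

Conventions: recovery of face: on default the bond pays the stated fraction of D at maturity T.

B0=185.5724 lambda=0.0247

Apply the equity-as-call identities (strike 270.7154, horizon 8.6355 years):
d₁ = [ln(V₀/D) + (r + σ²/2)T] / (σ√T)
   = [ln(368.8637/270.7154) + (0.0270 + 0.5·0.2595²)·8.6355] / (0.2595·√8.6355)
   = [0.309359 + 0.523917] / 0.762572 = 1.092717
d₂ = d₁ − σ√T = 1.092717 − 0.762572 = 0.330145
N(d₁) = 0.862741,  N(d₂) = 0.629355,  e^(−rT) = 0.792028
E₀ = V₀·N(d₁) − D·e^(−rT)·N(d₂)
   = 368.8637·0.862741 − 270.7154·0.792028·0.629355 = 183.291264
B₀ = V₀ − E₀ = 368.8637 − 183.291264 = 185.572436
e^(−λT) = (B₀·e^(rT)/D − 0.3)/(1 − 0.3) = (185.5724·1.262582/270.7154 − 0.3)/0.7 = 0.80783665
λ = −ln(0.80783665)/8.6355 = 0.024711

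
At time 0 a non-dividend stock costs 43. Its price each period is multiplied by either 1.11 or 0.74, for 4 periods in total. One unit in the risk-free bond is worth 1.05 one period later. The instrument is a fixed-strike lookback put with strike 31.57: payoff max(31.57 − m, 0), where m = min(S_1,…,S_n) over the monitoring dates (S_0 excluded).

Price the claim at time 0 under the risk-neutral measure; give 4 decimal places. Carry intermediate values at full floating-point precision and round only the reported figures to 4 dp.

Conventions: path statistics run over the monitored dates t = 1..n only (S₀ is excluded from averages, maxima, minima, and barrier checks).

price = 0.5634

Under the martingale measure an up-move has probability p* = 0.8378; value the claim as the probability-weighted average of per-path payoffs, discounted 4 periods at R = 1.05.
Enumerate all 2^4 = 16 price paths (U = up ×1.11, D = down ×0.74); each path with k up-moves has probability p*^k·(1−p*)^(4−k).
DDDD: m=12.8942, payoff=18.6758, prob=0.000692
UDDD: m=19.3413, payoff=12.2287, prob=0.003573
DUDD: m=19.3413, payoff=12.2287, prob=0.003573
UUDD: m=29.0120, payoff=2.5580, prob=0.018459
DDUD: m=19.3413, payoff=12.2287, prob=0.003573
UDUD: m=29.0120, payoff=2.5580, prob=0.018459
DUUD: m=29.0120, payoff=2.5580, prob=0.018459
UUUD: m=43.5180, payoff=0.0000, prob=0.095374
DDDU: m=17.4246, payoff=14.1454, prob=0.003573
UDDU: m=26.1369, payoff=5.4331, prob=0.018459
DUDU: m=26.1369, payoff=5.4331, prob=0.018459
UUDU: m=39.2054, payoff=0.0000, prob=0.095374
DDUU: m=23.5468, payoff=8.0232, prob=0.018459
UDUU: m=35.3202, payoff=0.0000, prob=0.095374
DUUU: m=31.8200, payoff=0.0000, prob=0.095374
UUUU: m=47.7300, payoff=0.0000, prob=0.492765
Price = Σ prob·payoff / R^4 = 0.684868 / 1.215506 = 0.5634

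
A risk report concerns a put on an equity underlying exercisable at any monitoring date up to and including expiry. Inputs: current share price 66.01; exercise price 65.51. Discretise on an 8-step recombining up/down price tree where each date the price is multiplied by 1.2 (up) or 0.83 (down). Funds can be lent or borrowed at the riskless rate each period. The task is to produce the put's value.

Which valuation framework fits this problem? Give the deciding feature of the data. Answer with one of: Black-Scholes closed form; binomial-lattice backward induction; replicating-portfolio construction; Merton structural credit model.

framework: binomial-lattice backward induction

Key observation: the exercise right at every one of the 8 steps is what matters: each node needs max(65.51 − S, continuation), which only the stepwise tree valuation starting from spot 66.01 delivers.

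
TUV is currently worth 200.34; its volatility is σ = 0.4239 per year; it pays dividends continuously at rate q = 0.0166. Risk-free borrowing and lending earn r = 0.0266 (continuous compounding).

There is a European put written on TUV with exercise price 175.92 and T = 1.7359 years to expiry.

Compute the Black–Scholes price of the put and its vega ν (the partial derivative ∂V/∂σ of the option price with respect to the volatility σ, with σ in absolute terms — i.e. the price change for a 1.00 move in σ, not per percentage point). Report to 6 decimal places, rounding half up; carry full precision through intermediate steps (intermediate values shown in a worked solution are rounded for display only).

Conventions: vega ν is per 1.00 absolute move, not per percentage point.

price = 27.887479
ν = 88.284084

σ√T = 0.4239·√1.7359 = 0.558503
d₁ = (ln(S/K) + (r−q+σ²/2)T) / (σ√T) = (ln(200.34/175.92) + (0.0266−0.0166+0.4239²/2)·1.7359) / 0.558503 = (0.129987 + 0.173322) / 0.558503 = 0.543074
d₂ = d₁ − σ√T = 0.543074 − 0.558503 = -0.015429
e^{−rT} = 0.954875
e^{−qT} = 0.971595
N(−d₁) = 0.293539,  N(−d₂) = 0.506155
Put price V = K·e^{−rT}·N(−d₂) − S·e^{−qT}·N(−d₁) = 85.024760 − 57.137282 = 27.887479
φ(d₁) = (1/√(2π))·e^{−d₁²/2} = 0.344244
ν = S·e^{−qT}·φ(d₁)·√T = 88.284084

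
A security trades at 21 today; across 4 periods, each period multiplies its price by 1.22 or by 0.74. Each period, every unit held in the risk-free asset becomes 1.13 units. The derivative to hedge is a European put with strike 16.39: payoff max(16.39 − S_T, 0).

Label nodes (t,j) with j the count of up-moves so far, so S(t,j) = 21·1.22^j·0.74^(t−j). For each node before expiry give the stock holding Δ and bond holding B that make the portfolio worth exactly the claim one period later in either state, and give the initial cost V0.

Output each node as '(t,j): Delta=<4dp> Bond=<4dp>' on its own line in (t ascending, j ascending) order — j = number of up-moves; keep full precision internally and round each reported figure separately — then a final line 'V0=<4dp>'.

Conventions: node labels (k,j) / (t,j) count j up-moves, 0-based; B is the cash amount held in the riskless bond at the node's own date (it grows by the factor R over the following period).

(0,0): Delta=-0.0373 Bond=0.8689
(1,0): Delta=-0.2073 Bond=3.6240
(1,1): Delta=-0.0135 Bond=0.3721
(2,0): Delta=-0.9054 Bond=12.1236
(2,1): Delta=-0.1095 Bond=2.2424
(2,2): Delta=0.0000 Bond=0.0000
(3,0): Delta=-1.0000 Bond=14.5044
(3,1): Delta=-0.8922 Bond=13.5139
(3,2): Delta=0.0000 Bond=0.0000
(3,3): Delta=0.0000 Bond=0.0000
V0=0.0866

Since d<R<u, set p* = (R−d)/(u−d) = 0.8125; price each node as the discounted p*-expectation of its children.
Expiry values: V(4,0)=10.0928, V(4,1)=6.0082, V(4,2)=0.0000, V(4,3)=0.0000, V(4,4)=0.0000
  t=3,j=0: stock 8.5097 → up 10.3818 (V=6.0082), down 6.2972 (V=10.0928). Price 5.9947; hedge Δ=-1.0000, bond B=14.5044.
  t=3,j=1: stock 14.0295 → up 17.1160 (V=0.0000), down 10.3818 (V=6.0082). Price 0.9969; hedge Δ=-0.8922, bond B=13.5139.
  t=3,j=2: stock 23.1297 → up 28.2183 (V=0.0000), down 17.1160 (V=0.0000). Price 0.0000; hedge Δ=0.0000, bond B=0.0000.
  t=3,j=3: stock 38.1328 → up 46.5220 (V=0.0000), down 28.2183 (V=0.0000). Price 0.0000; hedge Δ=0.0000, bond B=0.0000.
  t=2,j=0: stock 11.4996 → up 14.0295 (V=0.9969), down 8.5097 (V=5.9947). Price 1.7115; hedge Δ=-0.9054, bond B=12.1236.
  t=2,j=1: stock 18.9588 → up 23.1297 (V=0.0000), down 14.0295 (V=0.9969). Price 0.1654; hedge Δ=-0.1095, bond B=2.2424.
  t=2,j=2: stock 31.2564 → up 38.1328 (V=0.0000), down 23.1297 (V=0.0000). Price 0.0000; hedge Δ=0.0000, bond B=0.0000.
  t=1,j=0: stock 15.5400 → up 18.9588 (V=0.1654), down 11.4996 (V=1.7115). Price 0.4029; hedge Δ=-0.2073, bond B=3.6240.
  t=1,j=1: stock 25.6200 → up 31.2564 (V=0.0000), down 18.9588 (V=0.1654). Price 0.0274; hedge Δ=-0.0135, bond B=0.3721.
  t=0,j=0: stock 21.0000 → up 25.6200 (V=0.0274), down 15.5400 (V=0.4029). Price 0.0866; hedge Δ=-0.0373, bond B=0.8689.
Check: Δ(0,0)·S0 + B(0,0) = 0.0866 = V0.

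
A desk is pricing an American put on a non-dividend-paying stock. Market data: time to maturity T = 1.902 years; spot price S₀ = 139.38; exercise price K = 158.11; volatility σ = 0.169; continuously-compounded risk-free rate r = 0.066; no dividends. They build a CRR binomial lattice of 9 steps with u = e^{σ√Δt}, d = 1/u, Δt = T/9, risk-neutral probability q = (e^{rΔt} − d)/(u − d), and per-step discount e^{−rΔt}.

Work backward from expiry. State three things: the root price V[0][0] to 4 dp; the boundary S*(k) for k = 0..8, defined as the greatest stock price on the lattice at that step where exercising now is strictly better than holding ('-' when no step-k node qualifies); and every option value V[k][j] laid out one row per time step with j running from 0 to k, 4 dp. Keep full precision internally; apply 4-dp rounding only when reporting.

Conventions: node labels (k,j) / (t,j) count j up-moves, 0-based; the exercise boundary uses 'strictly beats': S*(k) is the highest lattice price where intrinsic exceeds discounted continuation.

price = 18.8577
boundary = - 128.9614 139.3800 128.9614 139.3800 128.9614 139.3800 128.9614 139.3800
tree:
18.8577
29.1486 11.5865
38.7884 18.7300 6.5022
47.7077 29.1486 11.2188 3.1169
55.9602 38.7884 18.7300 5.8490 1.1400
63.5959 47.7077 29.1486 10.6620 2.3753 0.2395
70.6608 55.9602 38.7884 18.7300 4.8600 0.5660 0.0000
77.1976 63.5959 47.7077 29.1486 9.7054 1.3376 0.0000 0.0000
83.2458 70.6608 55.9602 38.7884 18.7300 3.1609 0.0000 0.0000 0.0000
88.8419 77.1976 63.5959 47.7077 29.1486 7.4697 0.0000 0.0000 0.0000 0.0000

Δt=0.21133  u=1.08079  d=0.92525  q=0.57089  discount=0.98615
step 9 (expiry): payoffs max(K−S,0) = 88.8419 77.1976 63.5959 47.7077 29.1486 7.4697 0.0000 0.0000 0.0000 0.0000
step 8: (k=8,j=0): S=74.8642, K−S=83.2458, hold=81.0558 ⇒ V=83.2458 exercise | (k=8,j=1): S=87.4492, K−S=70.6608, hold=68.4708 ⇒ V=70.6608 exercise | (k=8,j=2): S=102.1498, K−S=55.9602, hold=53.7702 ⇒ V=55.9602 exercise | (k=8,j=3): S=119.3216, K−S=38.7884, hold=36.5984 ⇒ V=38.7884 exercise | (k=8,j=4): S=139.3800, K−S=18.7300, hold=16.5400 ⇒ V=18.7300 exercise | (k=8,j=5): S=162.8103, K−S=0.0000, hold=3.1609 ⇒ V=3.1609 continue | (k=8,j=6): S=190.1794, K−S=0.0000, hold=0.0000 ⇒ V=0.0000 continue | (k=8,j=7): S=222.1494, K−S=0.0000, hold=0.0000 ⇒ V=0.0000 continue | (k=8,j=8): S=259.4936, K−S=0.0000, hold=0.0000 ⇒ V=0.0000 continue  boundary S*=139.3800
step 7: (k=7,j=0): S=80.9124, K−S=77.1976, hold=75.0076 ⇒ V=77.1976 exercise | (k=7,j=1): S=94.5141, K−S=63.5959, hold=61.4059 ⇒ V=63.5959 exercise | (k=7,j=2): S=110.4023, K−S=47.7077, hold=45.5177 ⇒ V=47.7077 exercise | (k=7,j=3): S=128.9614, K−S=29.1486, hold=26.9586 ⇒ V=29.1486 exercise | (k=7,j=4): S=150.6403, K−S=7.4697, hold=9.7054 ⇒ V=9.7054 continue | (k=7,j=5): S=175.9636, K−S=0.0000, hold=1.3376 ⇒ V=1.3376 continue | (k=7,j=6): S=205.5438, K−S=0.0000, hold=0.0000 ⇒ V=0.0000 continue | (k=7,j=7): S=240.0965, K−S=0.0000, hold=0.0000 ⇒ V=0.0000 continue  boundary S*=128.9614
step 6: (k=6,j=0): S=87.4492, K−S=70.6608, hold=68.4708 ⇒ V=70.6608 exercise | (k=6,j=1): S=102.1498, K−S=55.9602, hold=53.7702 ⇒ V=55.9602 exercise | (k=6,j=2): S=119.3216, K−S=38.7884, hold=36.5984 ⇒ V=38.7884 exercise | (k=6,j=3): S=139.3800, K−S=18.7300, hold=17.7987 ⇒ V=18.7300 exercise | (k=6,j=4): S=162.8103, K−S=0.0000, hold=4.8600 ⇒ V=4.8600 continue | (k=6,j=5): S=190.1794, K−S=0.0000, hold=0.5660 ⇒ V=0.5660 continue | (k=6,j=6): S=222.1494, K−S=0.0000, hold=0.0000 ⇒ V=0.0000 continue  boundary S*=139.3800
step 5: (k=5,j=0): S=94.5141, K−S=63.5959, hold=61.4059 ⇒ V=63.5959 exercise | (k=5,j=1): S=110.4023, K−S=47.7077, hold=45.5177 ⇒ V=47.7077 exercise | (k=5,j=2): S=128.9614, K−S=29.1486, hold=26.9586 ⇒ V=29.1486 exercise | (k=5,j=3): S=150.6403, K−S=7.4697, hold=10.6620 ⇒ V=10.6620 continue | (k=5,j=4): S=175.9636, K−S=0.0000, hold=2.3753 ⇒ V=2.3753 continue | (k=5,j=5): S=205.5438, K−S=0.0000, hold=0.2395 ⇒ V=0.2395 continue  boundary S*=128.9614
step 4: (k=4,j=0): S=102.1498, K−S=55.9602, hold=53.7702 ⇒ V=55.9602 exercise | (k=4,j=1): S=119.3216, K−S=38.7884, hold=36.5984 ⇒ V=38.7884 exercise | (k=4,j=2): S=139.3800, K−S=18.7300, hold=18.3372 ⇒ V=18.7300 exercise | (k=4,j=3): S=162.8103, K−S=0.0000, hold=5.8490 ⇒ V=5.8490 continue | (k=4,j=4): S=190.1794, K−S=0.0000, hold=1.1400 ⇒ V=1.1400 continue  boundary S*=139.3800
step 3: (k=3,j=0): S=110.4023, K−S=47.7077, hold=45.5177 ⇒ V=47.7077 exercise | (k=3,j=1): S=128.9614, K−S=29.1486, hold=26.9586 ⇒ V=29.1486 exercise | (k=3,j=2): S=150.6403, K−S=7.4697, hold=11.2188 ⇒ V=11.2188 continue | (k=3,j=3): S=175.9636, K−S=0.0000, hold=3.1169 ⇒ V=3.1169 continue  boundary S*=128.9614
step 2: (k=2,j=0): S=119.3216, K−S=38.7884, hold=36.5984 ⇒ V=38.7884 exercise | (k=2,j=1): S=139.3800, K−S=18.7300, hold=18.6507 ⇒ V=18.7300 exercise | (k=2,j=2): S=162.8103, K−S=0.0000, hold=6.5022 ⇒ V=6.5022 continue  boundary S*=139.3800
step 1: (k=1,j=0): S=128.9614, K−S=29.1486, hold=26.9586 ⇒ V=29.1486 exercise | (k=1,j=1): S=150.6403, K−S=7.4697, hold=11.5865 ⇒ V=11.5865 continue  boundary S*=128.9614
step 0: (k=0,j=0): S=139.3800, K−S=18.7300, hold=18.8577 ⇒ V=18.8577 continue  boundary S*=-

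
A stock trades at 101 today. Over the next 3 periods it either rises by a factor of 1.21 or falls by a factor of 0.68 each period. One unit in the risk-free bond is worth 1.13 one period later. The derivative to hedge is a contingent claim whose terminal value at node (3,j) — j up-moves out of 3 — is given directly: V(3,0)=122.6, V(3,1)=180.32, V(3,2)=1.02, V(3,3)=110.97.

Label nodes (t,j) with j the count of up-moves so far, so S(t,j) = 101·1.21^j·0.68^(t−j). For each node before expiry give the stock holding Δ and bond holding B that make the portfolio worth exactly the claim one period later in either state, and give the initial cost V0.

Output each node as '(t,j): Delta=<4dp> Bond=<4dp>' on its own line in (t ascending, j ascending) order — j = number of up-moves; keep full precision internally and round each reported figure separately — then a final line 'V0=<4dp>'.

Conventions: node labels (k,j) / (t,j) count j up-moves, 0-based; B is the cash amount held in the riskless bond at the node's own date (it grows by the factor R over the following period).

(0,0): Delta=0.5065 Bond=3.6942
(1,0): Delta=-3.4893 Bond=278.6050
(1,1): Delta=0.9057 Bond=-44.6133
(2,0): Delta=2.3319 Bond=42.9594
(2,1): Delta=-4.0709 Bond=363.1551
(2,2): Delta=1.4029 Bond=-123.9362
V0=54.8495

Since d<R<u, set p* = (R−d)/(u−d) = 0.8491; price each node as the discounted p*-expectation of its children.
Expiry values: V(3,0)=122.6000, V(3,1)=180.3200, V(3,2)=1.0200, V(3,3)=110.9700
Node (2,0) S=46.7024: V=(p*·180.3200+(1−p*)·122.6000)/1.13=151.8651; Δ=(180.3200−122.6000)/(56.5099−31.7576)=2.3319; B=V−Δ·S=42.9594
Node (2,1) S=83.1028: V=(p*·1.0200+(1−p*)·180.3200)/1.13=24.8532; Δ=(1.0200−180.3200)/(100.5544−56.5099)=-4.0709; B=V−Δ·S=363.1551
Node (2,2) S=147.8741: V=(p*·110.9700+(1−p*)·1.0200)/1.13=83.5166; Δ=(110.9700−1.0200)/(178.9277−100.5544)=1.4029; B=V−Δ·S=-123.9362
Node (1,0) S=68.6800: V=(p*·24.8532+(1−p*)·151.8651)/1.13=38.9600; Δ=(24.8532−151.8651)/(83.1028−46.7024)=-3.4893; B=V−Δ·S=278.6050
Node (1,1) S=122.2100: V=(p*·83.5166+(1−p*)·24.8532)/1.13=66.0724; Δ=(83.5166−24.8532)/(147.8741−83.1028)=0.9057; B=V−Δ·S=-44.6133
Node (0,0) S=101.0000: V=(p*·66.0724+(1−p*)·38.9600)/1.13=54.8495; Δ=(66.0724−38.9600)/(122.2100−68.6800)=0.5065; B=V−Δ·S=3.6942
As a check, the time-0 holding Δ(0,0)·S0 + B(0,0) comes to 54.8495 — exactly V0.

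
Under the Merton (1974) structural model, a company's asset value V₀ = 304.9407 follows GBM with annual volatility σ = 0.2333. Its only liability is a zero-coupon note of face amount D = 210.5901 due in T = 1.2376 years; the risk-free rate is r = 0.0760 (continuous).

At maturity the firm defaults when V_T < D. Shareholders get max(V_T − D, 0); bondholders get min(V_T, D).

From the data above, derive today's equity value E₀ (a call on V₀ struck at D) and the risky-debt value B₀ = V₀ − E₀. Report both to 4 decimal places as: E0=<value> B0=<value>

Equity is a call on the firm's assets struck at D = 210.5901:
d₁ = [ln(V₀/D) + (r + σ²/2)T] / (σ√T)
   = [ln(304.9407/210.5901) + (0.0760 + 0.5·0.2333²)·1.2376] / (0.2333·√1.2376)
   = [0.370204 + 0.127738] / 0.259540 = 1.918553
d₂ = d₁ − σ√T = 1.918553 − 0.259540 = 1.659013
N(d₁) = 0.972480,  N(d₂) = 0.951443,  e^(−rT) = 0.910230
E₀ = V₀·N(d₁) − D·e^(−rT)·N(d₂)
   = 304.9407·0.972480 − 210.5901·0.910230·0.951443 = 114.170694
B₀ = V₀ − E₀ = 304.9407 − 114.170694 = 190.770006

E0=114.1707 B0=190.7700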